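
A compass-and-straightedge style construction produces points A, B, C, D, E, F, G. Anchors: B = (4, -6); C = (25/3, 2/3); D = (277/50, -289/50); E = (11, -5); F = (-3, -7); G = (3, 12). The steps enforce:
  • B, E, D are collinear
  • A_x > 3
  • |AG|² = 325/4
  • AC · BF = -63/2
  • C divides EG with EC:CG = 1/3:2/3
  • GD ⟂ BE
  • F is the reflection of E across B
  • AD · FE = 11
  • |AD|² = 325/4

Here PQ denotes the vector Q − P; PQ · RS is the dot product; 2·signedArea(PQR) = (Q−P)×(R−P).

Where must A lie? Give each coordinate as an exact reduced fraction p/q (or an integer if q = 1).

A = (7/2, 3)

1. A_x = 7/2  [line 7·x + 1·y + -55/2 = 0 ∩ |AG|² = 325/4]
2. A_y = 3  [line 7·x + 1·y + -55/2 = 0 ∩ |AG|² = 325/4]
   → A = (7/2, 3)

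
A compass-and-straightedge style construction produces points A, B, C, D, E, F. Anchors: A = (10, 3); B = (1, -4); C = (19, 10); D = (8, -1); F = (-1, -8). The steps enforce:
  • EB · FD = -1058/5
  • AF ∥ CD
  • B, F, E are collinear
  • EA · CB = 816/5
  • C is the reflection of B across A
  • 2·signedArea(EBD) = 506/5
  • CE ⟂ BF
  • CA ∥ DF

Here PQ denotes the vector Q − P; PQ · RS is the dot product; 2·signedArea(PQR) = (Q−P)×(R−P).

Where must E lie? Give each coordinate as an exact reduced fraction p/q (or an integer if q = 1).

1. E_x = 51/5  [B, F, E are collinear ∩ CE ⟂ BF]
2. E_y = 72/5  [B, F, E are collinear ∩ CE ⟂ BF]
   → E = (51/5, 72/5)

E = (51/5, 72/5)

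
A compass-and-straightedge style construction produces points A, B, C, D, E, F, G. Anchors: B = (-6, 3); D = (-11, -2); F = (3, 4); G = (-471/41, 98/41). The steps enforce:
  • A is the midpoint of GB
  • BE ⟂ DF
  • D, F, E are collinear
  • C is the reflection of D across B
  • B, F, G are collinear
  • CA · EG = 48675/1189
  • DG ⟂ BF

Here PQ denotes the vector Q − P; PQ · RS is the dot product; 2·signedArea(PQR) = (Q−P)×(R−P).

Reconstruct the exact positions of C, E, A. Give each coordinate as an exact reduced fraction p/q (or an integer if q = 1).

A = (-717/82, 221/82)
C = (-1, 8)
E = (-144/29, 17/29)

1. C_x = -1  [C is the reflection of D across B]
2. C_y = 8  [C is the reflection of D across B]
   → C = (-1, 8)
3. E_x = -144/29  [D, F, E are collinear ∩ BE ⟂ DF]
4. E_y = 17/29  [D, F, E are collinear ∩ BE ⟂ DF]
   → E = (-144/29, 17/29)
5. A_x = -717/82  [A is the midpoint of GB]
6. A_y = 221/82  [A is the midpoint of GB]
   → A = (-717/82, 221/82)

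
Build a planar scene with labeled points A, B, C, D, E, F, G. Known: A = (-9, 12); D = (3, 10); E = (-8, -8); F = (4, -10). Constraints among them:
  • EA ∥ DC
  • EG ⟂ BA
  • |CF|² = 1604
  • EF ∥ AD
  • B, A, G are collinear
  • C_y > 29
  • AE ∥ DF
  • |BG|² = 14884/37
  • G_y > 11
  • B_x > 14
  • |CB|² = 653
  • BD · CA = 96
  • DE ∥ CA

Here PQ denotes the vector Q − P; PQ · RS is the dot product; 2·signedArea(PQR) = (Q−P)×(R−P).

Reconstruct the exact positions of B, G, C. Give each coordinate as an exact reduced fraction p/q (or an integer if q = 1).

1. C_x = 2  [DE ∥ CA ∩ EA ∥ DC]
2. C_y = 30  [DE ∥ CA ∩ EA ∥ DC]
   → C = (2, 30)
3. B_x = 15  [line 11·x + 18·y + -309 = 0 ∩ |CB|² = 653]
4. B_y = 8  [line 11·x + 18·y + -309 = 0 ∩ |CB|² = 653]
   → B = (15, 8)
5. G_x = -177/37  [B, A, G are collinear ∩ EG ⟂ BA]
6. G_y = 418/37  [B, A, G are collinear ∩ EG ⟂ BA]
   → G = (-177/37, 418/37)

B = (15, 8)
C = (2, 30)
G = (-177/37, 418/37)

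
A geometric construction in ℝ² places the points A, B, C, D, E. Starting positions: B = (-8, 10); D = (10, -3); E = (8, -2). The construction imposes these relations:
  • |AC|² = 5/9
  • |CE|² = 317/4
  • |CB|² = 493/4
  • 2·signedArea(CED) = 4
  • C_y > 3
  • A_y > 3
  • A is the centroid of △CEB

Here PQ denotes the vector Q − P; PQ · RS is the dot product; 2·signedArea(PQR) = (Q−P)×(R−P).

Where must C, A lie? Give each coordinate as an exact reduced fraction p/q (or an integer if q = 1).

1. C_x = 1  [line 1·x + 2·y + -8 = 0 ∩ |CE|² = 317/4]
2. C_y = 7/2  [line 1·x + 2·y + -8 = 0 ∩ |CE|² = 317/4]
   → C = (1, 7/2)
3. A_x = 1/3  [A is the centroid of △CEB]
4. A_y = 23/6  [A is the centroid of △CEB]
   → A = (1/3, 23/6)

A = (1/3, 23/6)
C = (1, 7/2)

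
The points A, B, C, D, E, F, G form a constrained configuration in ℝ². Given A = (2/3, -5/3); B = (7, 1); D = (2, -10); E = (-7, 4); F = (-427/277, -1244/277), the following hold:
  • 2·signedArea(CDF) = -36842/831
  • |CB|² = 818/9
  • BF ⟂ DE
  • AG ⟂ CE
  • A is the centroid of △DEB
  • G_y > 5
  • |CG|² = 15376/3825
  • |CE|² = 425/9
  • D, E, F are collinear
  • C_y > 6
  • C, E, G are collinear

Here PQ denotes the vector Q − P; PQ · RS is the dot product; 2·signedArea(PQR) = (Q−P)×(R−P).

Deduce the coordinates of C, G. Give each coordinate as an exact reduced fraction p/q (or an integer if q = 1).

C = (-2/3, 20/3)
G = (-3206/1275, 7508/1275)

1. C_x = -2/3  [line -1526/277·x + -981/277·y + 16568/831 = 0 ∩ |CB|² = 818/9]
2. C_y = 20/3  [line -1526/277·x + -981/277·y + 16568/831 = 0 ∩ |CB|² = 818/9]
   → C = (-2/3, 20/3)
3. G_x = -3206/1275  [C, E, G are collinear ∩ AG ⟂ CE]
4. G_y = 7508/1275  [C, E, G are collinear ∩ AG ⟂ CE]
   → G = (-3206/1275, 7508/1275)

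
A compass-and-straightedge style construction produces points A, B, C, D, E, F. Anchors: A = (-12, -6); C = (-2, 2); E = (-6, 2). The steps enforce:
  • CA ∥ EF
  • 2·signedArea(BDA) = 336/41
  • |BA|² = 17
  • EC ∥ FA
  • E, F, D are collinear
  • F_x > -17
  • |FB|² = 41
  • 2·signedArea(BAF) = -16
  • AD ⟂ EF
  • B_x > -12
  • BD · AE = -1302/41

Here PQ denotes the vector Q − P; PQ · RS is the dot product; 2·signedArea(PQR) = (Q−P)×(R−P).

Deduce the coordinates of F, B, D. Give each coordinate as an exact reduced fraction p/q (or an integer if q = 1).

B = (-11, -2)
D = (-556/41, -166/41)
F = (-16, -6)

1. F_x = -16  [EC ∥ FA ∩ CA ∥ EF]
2. F_y = -6  [EC ∥ FA ∩ CA ∥ EF]
   → F = (-16, -6)
3. B_y = -2  [2·signedArea(BAF) = -16]
4. B_x = -11  [|BA|² = 17]
   → B = (-11, -2)
5. D_x = -556/41  [E, F, D are collinear ∩ AD ⟂ EF]
6. D_y = -166/41  [E, F, D are collinear ∩ AD ⟂ EF]
   → D = (-556/41, -166/41)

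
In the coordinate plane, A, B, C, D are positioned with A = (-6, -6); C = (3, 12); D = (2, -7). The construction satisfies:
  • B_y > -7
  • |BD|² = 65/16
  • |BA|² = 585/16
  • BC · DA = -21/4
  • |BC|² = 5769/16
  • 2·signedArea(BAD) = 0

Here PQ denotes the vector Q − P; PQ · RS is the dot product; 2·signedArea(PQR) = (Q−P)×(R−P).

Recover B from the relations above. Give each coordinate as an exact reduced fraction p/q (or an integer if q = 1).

1. B_x = 0  [2·signedArea(BAD) = 0 ∩ BC · DA = -21/4]
2. B_y = -27/4  [2·signedArea(BAD) = 0 ∩ BC · DA = -21/4]
   → B = (0, -27/4)

B = (0, -27/4)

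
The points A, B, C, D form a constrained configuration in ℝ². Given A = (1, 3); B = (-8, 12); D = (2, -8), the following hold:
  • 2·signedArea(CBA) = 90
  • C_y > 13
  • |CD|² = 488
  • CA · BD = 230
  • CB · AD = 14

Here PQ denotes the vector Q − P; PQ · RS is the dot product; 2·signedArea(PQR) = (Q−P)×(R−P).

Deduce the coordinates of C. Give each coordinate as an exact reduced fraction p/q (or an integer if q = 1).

1. C_x = 0  [CB · AD = 14 ∩ 2·signedArea(CBA) = 90]
2. C_y = 14  [CB · AD = 14 ∩ 2·signedArea(CBA) = 90]
   → C = (0, 14)

C = (0, 14)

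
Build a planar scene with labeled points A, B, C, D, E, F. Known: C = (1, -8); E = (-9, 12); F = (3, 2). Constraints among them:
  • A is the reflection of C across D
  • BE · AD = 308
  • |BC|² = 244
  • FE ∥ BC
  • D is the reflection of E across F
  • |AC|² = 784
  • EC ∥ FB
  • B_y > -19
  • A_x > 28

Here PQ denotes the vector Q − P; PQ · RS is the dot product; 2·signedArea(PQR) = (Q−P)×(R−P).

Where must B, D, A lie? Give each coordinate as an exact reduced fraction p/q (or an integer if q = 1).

A = (29, -8)
B = (13, -18)
D = (15, -8)

1. B_x = 13  [FE ∥ BC ∩ EC ∥ FB]
2. B_y = -18  [FE ∥ BC ∩ EC ∥ FB]
   → B = (13, -18)
3. D_x = 15  [D is the reflection of E across F]
4. D_y = -8  [D is the reflection of E across F]
   → D = (15, -8)
5. A_x = 29  [A is the reflection of C across D]
6. A_y = -8  [A is the reflection of C across D]
   → A = (29, -8)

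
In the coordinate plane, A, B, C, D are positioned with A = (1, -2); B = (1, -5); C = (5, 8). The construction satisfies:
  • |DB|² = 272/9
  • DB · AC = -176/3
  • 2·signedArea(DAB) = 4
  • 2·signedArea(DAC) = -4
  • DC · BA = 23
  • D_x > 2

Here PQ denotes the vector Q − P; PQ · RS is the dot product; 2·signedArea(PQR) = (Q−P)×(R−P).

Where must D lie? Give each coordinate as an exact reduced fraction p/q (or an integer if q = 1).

D = (7/3, 1/3)

1. D_x = 7/3  [DC · BA = 23 ∩ DB · AC = -176/3]
2. D_y = 1/3  [DC · BA = 23 ∩ DB · AC = -176/3]
   → D = (7/3, 1/3)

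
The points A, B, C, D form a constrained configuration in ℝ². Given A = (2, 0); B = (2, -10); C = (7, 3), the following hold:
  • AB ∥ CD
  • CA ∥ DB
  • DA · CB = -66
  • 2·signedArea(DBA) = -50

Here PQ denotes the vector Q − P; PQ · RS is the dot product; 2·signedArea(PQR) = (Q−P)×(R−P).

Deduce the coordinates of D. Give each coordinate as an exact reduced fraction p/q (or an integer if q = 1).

D = (7, -7)

1. D_x = 7  [CA ∥ DB ∩ AB ∥ CD]
2. D_y = -7  [CA ∥ DB ∩ AB ∥ CD]
   → D = (7, -7)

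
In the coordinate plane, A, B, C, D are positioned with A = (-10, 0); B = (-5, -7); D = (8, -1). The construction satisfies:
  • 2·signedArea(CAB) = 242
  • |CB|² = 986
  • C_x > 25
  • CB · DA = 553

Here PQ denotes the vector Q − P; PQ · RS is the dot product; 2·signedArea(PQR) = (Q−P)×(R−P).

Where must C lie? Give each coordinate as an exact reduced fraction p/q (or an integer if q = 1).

1. C_x = 26  [CB · DA = 553 ∩ 2·signedArea(CAB) = 242]
2. C_y = -2  [CB · DA = 553 ∩ 2·signedArea(CAB) = 242]
   → C = (26, -2)

C = (26, -2)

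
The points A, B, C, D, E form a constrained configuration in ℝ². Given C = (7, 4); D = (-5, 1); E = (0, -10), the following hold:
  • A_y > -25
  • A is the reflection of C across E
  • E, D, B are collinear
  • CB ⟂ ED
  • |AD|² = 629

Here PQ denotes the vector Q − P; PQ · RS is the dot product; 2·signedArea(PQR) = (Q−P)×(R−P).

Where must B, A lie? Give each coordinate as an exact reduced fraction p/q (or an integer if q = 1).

1. B_x = -595/146  [E, D, B are collinear ∩ CB ⟂ ED]
2. B_y = -151/146  [E, D, B are collinear ∩ CB ⟂ ED]
   → B = (-595/146, -151/146)
3. A_x = -7  [A is the reflection of C across E]
4. A_y = -24  [A is the reflection of C across E]
   → A = (-7, -24)

A = (-7, -24)
B = (-595/146, -151/146)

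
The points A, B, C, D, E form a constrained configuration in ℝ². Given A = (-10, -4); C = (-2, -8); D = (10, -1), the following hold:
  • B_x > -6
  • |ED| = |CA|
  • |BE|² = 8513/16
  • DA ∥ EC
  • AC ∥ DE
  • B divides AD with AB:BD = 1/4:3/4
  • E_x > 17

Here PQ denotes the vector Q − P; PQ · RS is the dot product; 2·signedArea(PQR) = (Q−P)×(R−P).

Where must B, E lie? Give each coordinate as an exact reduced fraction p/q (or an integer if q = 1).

1. B_x = -5  [B divides AD with AB:BD = 1/4:3/4]
2. B_y = -13/4  [B divides AD with AB:BD = 1/4:3/4]
   → B = (-5, -13/4)
3. E_x = 18  [DA ∥ EC ∩ AC ∥ DE]
4. E_y = -5  [DA ∥ EC ∩ AC ∥ DE]
   → E = (18, -5)

B = (-5, -13/4)
E = (18, -5)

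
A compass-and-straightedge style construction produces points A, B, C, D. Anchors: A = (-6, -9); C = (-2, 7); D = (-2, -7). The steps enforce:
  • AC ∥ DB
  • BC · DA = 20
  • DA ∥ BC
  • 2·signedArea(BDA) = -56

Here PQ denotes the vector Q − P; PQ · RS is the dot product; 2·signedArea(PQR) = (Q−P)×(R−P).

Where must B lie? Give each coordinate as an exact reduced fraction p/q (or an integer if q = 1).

B = (2, 9)

1. B_x = 2  [DA ∥ BC ∩ AC ∥ DB]
2. B_y = 9  [DA ∥ BC ∩ AC ∥ DB]
   → B = (2, 9)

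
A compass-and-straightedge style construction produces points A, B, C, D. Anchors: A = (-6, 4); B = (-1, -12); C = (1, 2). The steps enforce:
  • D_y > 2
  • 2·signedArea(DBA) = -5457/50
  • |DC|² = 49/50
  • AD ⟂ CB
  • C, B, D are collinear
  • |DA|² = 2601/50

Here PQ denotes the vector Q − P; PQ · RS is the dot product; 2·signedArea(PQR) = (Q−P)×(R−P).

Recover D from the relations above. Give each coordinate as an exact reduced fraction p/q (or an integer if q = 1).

D = (57/50, 149/50)

1. D_x = 57/50  [C, B, D are collinear ∩ AD ⟂ CB]
2. D_y = 149/50  [C, B, D are collinear ∩ AD ⟂ CB]
   → D = (57/50, 149/50)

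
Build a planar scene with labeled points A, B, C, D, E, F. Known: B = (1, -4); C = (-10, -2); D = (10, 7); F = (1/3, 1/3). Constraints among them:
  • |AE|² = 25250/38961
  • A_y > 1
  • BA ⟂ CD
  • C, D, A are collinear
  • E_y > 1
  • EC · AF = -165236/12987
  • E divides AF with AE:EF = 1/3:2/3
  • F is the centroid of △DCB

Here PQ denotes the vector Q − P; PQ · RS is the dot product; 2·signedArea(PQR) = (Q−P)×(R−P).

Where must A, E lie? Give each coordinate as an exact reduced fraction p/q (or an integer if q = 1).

1. A_x = -770/481  [C, D, A are collinear ∩ BA ⟂ CD]
2. A_y = 856/481  [C, D, A are collinear ∩ BA ⟂ CD]
   → A = (-770/481, 856/481)
3. E_x = -4139/4329  [E divides AF with AE:EF = 1/3:2/3]
4. E_y = 5617/4329  [E divides AF with AE:EF = 1/3:2/3]
   → E = (-4139/4329, 5617/4329)

A = (-770/481, 856/481)
E = (-4139/4329, 5617/4329)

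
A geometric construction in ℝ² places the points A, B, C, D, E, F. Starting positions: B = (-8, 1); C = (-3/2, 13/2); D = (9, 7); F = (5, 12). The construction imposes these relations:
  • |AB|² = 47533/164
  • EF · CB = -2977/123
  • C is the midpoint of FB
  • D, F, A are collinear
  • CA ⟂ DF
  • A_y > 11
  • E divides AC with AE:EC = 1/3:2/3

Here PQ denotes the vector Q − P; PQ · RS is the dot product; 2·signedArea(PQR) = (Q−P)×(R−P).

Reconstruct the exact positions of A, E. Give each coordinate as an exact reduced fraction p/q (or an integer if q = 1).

1. A_x = 211/41  [D, F, A are collinear ∩ CA ⟂ DF]
2. A_y = 969/82  [D, F, A are collinear ∩ CA ⟂ DF]
   → A = (211/41, 969/82)
3. E_x = 721/246  [E divides AC with AE:EC = 1/3:2/3]
4. E_y = 2471/246  [E divides AC with AE:EC = 1/3:2/3]
   → E = (721/246, 2471/246)

A = (211/41, 969/82)
E = (721/246, 2471/246)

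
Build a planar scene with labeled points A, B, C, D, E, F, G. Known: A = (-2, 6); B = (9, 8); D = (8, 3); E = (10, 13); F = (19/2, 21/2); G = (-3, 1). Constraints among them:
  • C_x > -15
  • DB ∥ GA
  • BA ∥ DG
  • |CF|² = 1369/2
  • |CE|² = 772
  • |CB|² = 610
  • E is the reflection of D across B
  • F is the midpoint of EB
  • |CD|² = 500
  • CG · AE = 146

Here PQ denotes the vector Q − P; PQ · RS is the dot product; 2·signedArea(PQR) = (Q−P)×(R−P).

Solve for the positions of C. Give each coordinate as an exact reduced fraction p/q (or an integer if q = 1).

1. C_x = -14  [line -12·x + -7·y + -175 = 0 ∩ |CE|² = 772]
2. C_y = -1  [line -12·x + -7·y + -175 = 0 ∩ |CE|² = 772]
   → C = (-14, -1)

C = (-14, -1)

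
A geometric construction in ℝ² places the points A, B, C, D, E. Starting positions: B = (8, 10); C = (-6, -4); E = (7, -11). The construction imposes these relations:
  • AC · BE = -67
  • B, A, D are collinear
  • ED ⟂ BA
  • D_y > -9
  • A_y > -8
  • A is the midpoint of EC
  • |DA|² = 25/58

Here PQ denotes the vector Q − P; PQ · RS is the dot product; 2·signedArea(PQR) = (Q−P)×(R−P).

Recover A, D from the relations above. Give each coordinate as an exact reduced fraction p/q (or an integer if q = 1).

A = (1/2, -15/2)
D = (7/29, -235/29)

1. A_x = 1/2  [A is the midpoint of EC]
2. A_y = -15/2  [A is the midpoint of EC]
   → A = (1/2, -15/2)
3. D_x = 7/29  [B, A, D are collinear ∩ ED ⟂ BA]
4. D_y = -235/29  [B, A, D are collinear ∩ ED ⟂ BA]
   → D = (7/29, -235/29)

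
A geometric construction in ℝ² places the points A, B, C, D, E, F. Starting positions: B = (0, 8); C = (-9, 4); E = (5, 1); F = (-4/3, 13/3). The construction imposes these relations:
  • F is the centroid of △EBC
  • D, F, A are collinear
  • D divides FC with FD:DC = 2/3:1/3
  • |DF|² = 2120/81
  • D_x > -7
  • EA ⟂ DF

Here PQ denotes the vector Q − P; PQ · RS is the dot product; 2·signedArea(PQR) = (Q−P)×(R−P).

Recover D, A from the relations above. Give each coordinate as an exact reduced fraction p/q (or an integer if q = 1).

A = (2567/530, 2439/530)
D = (-58/9, 37/9)

1. D_x = -58/9  [D divides FC with FD:DC = 2/3:1/3]
2. D_y = 37/9  [D divides FC with FD:DC = 2/3:1/3]
   → D = (-58/9, 37/9)
3. A_x = 2567/530  [D, F, A are collinear ∩ EA ⟂ DF]
4. A_y = 2439/530  [D, F, A are collinear ∩ EA ⟂ DF]
   → A = (2567/530, 2439/530)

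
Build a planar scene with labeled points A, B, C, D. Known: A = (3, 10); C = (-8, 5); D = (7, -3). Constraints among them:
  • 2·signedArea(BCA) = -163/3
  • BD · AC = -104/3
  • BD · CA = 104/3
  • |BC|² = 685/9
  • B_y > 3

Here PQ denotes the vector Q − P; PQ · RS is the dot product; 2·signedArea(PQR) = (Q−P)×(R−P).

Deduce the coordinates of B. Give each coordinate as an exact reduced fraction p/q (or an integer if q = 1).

1. B_x = 2/3  [BD · CA = 104/3 ∩ 2·signedArea(BCA) = -163/3]
2. B_y = 4  [BD · CA = 104/3 ∩ 2·signedArea(BCA) = -163/3]
   → B = (2/3, 4)

B = (2/3, 4)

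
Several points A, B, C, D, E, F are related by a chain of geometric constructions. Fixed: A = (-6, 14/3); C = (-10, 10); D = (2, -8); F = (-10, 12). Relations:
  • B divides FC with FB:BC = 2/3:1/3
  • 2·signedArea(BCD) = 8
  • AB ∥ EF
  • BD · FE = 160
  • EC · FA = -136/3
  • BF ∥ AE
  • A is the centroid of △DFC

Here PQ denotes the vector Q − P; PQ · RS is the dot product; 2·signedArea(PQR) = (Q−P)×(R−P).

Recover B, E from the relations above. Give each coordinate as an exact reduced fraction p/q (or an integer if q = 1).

1. B_x = -10  [B divides FC with FB:BC = 2/3:1/3]
2. B_y = 32/3  [B divides FC with FB:BC = 2/3:1/3]
   → B = (-10, 32/3)
3. E_x = -6  [AB ∥ EF ∩ BF ∥ AE]
4. E_y = 6  [AB ∥ EF ∩ BF ∥ AE]
   → E = (-6, 6)

B = (-10, 32/3)
E = (-6, 6)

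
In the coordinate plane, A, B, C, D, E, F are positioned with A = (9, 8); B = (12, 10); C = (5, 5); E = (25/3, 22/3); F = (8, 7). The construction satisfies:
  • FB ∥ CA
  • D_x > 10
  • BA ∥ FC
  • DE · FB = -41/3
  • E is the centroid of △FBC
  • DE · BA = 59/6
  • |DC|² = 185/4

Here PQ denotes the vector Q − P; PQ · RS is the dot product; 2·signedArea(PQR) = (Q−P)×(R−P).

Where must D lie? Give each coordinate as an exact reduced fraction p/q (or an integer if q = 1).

1. D_x = 21/2  [DE · BA = 59/6 ∩ DE · FB = -41/3]
2. D_y = 9  [DE · BA = 59/6 ∩ DE · FB = -41/3]
   → D = (21/2, 9)

D = (21/2, 9)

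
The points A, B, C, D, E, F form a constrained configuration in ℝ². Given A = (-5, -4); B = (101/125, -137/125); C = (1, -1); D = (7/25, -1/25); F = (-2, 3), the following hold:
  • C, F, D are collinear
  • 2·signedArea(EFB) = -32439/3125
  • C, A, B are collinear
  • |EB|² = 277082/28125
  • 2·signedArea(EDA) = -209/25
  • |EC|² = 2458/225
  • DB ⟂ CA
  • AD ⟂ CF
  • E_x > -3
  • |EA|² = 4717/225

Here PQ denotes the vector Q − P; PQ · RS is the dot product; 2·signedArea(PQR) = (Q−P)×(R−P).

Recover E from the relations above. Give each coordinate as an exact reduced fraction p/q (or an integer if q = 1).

E = (-56/25, -26/75)

1. E_x = -56/25  [2·signedArea(EFB) = -32439/3125 ∩ 2·signedArea(EDA) = -209/25]
2. E_y = -26/75  [2·signedArea(EFB) = -32439/3125 ∩ 2·signedArea(EDA) = -209/25]
   → E = (-56/25, -26/75)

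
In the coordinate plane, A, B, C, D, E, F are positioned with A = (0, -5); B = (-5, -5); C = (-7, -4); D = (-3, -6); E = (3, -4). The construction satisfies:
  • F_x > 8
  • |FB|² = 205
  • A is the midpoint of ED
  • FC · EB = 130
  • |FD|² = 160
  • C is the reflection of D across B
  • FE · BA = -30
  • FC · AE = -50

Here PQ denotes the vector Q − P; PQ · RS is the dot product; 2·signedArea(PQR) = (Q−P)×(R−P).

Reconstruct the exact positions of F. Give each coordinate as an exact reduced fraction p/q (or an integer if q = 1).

1. F_x = 9  [FE · BA = -30 ∩ FC · AE = -50]
2. F_y = -2  [FE · BA = -30 ∩ FC · AE = -50]
   → F = (9, -2)

F = (9, -2)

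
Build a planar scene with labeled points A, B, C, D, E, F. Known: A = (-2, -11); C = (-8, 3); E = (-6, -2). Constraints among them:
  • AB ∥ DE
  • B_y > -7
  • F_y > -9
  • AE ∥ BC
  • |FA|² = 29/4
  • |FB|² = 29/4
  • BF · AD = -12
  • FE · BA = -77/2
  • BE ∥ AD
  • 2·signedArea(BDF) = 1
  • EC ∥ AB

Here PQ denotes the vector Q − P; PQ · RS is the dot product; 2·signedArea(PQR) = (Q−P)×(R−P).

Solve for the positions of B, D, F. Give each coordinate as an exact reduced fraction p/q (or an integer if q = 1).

1. B_x = -4  [AE ∥ BC ∩ EC ∥ AB]
2. B_y = -6  [AE ∥ BC ∩ EC ∥ AB]
   → B = (-4, -6)
3. D_x = -4  [AB ∥ DE ∩ BE ∥ AD]
4. D_y = -7  [AB ∥ DE ∩ BE ∥ AD]
   → D = (-4, -7)
5. F_x = -3  [FE · BA = -77/2 ∩ 2·signedArea(BDF) = 1]
6. F_y = -17/2  [FE · BA = -77/2 ∩ 2·signedArea(BDF) = 1]
   → F = (-3, -17/2)

B = (-4, -6)
D = (-4, -7)
F = (-3, -17/2)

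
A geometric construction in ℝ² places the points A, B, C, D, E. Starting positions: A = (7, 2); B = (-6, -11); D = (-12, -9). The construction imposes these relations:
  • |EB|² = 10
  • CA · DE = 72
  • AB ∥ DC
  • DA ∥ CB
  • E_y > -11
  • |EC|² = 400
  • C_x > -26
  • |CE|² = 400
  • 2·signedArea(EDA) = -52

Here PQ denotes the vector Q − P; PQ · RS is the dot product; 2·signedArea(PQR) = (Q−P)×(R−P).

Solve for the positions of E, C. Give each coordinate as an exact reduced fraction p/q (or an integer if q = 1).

1. C_x = -25  [DA ∥ CB ∩ AB ∥ DC]
2. C_y = -22  [DA ∥ CB ∩ AB ∥ DC]
   → C = (-25, -22)
3. E_x = -9  [2·signedArea(EDA) = -52 ∩ CA · DE = 72]
4. E_y = -10  [2·signedArea(EDA) = -52 ∩ CA · DE = 72]
   → E = (-9, -10)

C = (-25, -22)
E = (-9, -10)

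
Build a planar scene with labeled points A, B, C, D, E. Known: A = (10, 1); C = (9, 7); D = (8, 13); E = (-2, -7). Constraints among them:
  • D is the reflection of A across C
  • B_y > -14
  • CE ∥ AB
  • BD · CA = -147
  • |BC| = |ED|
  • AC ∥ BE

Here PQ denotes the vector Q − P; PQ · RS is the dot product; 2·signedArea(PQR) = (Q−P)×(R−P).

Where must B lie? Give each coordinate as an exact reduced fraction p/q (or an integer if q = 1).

B = (-1, -13)

1. B_x = -1  [AC ∥ BE ∩ CE ∥ AB]
2. B_y = -13  [AC ∥ BE ∩ CE ∥ AB]
   → B = (-1, -13)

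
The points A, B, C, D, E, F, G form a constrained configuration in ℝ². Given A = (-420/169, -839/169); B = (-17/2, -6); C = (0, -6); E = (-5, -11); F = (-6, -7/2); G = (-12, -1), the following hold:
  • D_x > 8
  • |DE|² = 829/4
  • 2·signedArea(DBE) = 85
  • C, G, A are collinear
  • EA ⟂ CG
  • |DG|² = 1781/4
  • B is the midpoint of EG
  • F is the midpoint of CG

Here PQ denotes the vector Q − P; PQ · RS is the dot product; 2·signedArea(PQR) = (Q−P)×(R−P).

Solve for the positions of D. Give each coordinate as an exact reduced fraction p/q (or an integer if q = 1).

1. D_x = 17/2  [line 5·x + 7/2·y + -43/2 = 0 ∩ |DE|² = 829/4]
2. D_y = -6  [line 5·x + 7/2·y + -43/2 = 0 ∩ |DE|² = 829/4]
   → D = (17/2, -6)

D = (17/2, -6)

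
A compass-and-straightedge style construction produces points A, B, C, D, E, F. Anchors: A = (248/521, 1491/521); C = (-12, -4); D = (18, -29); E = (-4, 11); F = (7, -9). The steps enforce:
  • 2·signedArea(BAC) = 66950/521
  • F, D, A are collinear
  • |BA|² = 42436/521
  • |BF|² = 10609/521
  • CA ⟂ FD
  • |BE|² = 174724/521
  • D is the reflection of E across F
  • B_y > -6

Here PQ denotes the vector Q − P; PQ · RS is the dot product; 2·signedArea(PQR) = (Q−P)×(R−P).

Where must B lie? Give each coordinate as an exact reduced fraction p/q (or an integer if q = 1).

1. B_x = 2514/521  [line 3575/521·x + -6500/521·y + -50050/521 = 0 ∩ |BE|² = 174724/521]
2. B_y = -2629/521  [line 3575/521·x + -6500/521·y + -50050/521 = 0 ∩ |BE|² = 174724/521]
   → B = (2514/521, -2629/521)

B = (2514/521, -2629/521)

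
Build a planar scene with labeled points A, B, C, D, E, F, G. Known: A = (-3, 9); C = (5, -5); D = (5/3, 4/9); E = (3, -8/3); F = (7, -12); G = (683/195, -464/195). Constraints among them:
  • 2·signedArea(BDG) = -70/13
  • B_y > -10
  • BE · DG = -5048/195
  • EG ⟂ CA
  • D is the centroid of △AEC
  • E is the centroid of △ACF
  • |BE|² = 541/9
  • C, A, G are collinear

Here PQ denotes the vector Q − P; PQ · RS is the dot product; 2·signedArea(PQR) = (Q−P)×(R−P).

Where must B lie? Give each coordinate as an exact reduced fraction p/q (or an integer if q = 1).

B = (19/3, -29/3)

1. B_x = 19/3  [2·signedArea(BDG) = -70/13 ∩ BE · DG = -5048/195]
2. B_y = -29/3  [2·signedArea(BDG) = -70/13 ∩ BE · DG = -5048/195]
   → B = (19/3, -29/3)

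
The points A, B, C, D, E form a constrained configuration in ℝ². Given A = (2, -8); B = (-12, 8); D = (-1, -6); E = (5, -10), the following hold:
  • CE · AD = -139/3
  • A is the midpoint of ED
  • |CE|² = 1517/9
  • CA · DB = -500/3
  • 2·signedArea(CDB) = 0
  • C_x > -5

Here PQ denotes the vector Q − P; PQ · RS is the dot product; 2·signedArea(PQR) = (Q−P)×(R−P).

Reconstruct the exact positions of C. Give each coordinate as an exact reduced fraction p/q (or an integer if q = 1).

C = (-14/3, -4/3)

1. C_x = -14/3  [2·signedArea(CDB) = 0 ∩ CA · DB = -500/3]
2. C_y = -4/3  [2·signedArea(CDB) = 0 ∩ CA · DB = -500/3]
   → C = (-14/3, -4/3)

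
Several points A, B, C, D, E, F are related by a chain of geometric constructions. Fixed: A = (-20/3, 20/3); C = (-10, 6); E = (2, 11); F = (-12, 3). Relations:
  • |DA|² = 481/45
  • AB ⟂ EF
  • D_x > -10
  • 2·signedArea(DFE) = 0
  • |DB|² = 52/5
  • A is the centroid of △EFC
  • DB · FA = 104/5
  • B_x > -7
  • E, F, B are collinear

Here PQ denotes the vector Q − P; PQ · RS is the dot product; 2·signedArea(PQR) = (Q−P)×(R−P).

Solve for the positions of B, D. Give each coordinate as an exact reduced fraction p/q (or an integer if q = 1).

B = (-32/5, 31/5)
D = (-46/5, 23/5)

1. B_x = -32/5  [E, F, B are collinear ∩ AB ⟂ EF]
2. B_y = 31/5  [E, F, B are collinear ∩ AB ⟂ EF]
   → B = (-32/5, 31/5)
3. D_x = -46/5  [2·signedArea(DFE) = 0 ∩ DB · FA = 104/5]
4. D_y = 23/5  [2·signedArea(DFE) = 0 ∩ DB · FA = 104/5]
   → D = (-46/5, 23/5)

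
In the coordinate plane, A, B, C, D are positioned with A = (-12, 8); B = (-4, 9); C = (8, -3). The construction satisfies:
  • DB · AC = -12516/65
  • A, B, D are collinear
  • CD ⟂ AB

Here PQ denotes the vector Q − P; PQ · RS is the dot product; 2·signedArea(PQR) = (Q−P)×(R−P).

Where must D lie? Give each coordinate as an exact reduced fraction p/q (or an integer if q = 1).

D = (412/65, 669/65)

1. D_x = 412/65  [A, B, D are collinear ∩ CD ⟂ AB]
2. D_y = 669/65  [A, B, D are collinear ∩ CD ⟂ AB]
   → D = (412/65, 669/65)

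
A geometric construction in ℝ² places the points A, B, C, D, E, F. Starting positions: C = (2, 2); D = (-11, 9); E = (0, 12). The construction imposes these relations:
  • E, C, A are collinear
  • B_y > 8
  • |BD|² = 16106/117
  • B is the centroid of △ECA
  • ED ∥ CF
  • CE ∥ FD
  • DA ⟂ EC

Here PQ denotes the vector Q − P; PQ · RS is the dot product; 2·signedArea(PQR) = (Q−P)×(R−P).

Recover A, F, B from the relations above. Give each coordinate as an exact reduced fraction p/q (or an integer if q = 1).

1. A_x = 2/13  [E, C, A are collinear ∩ DA ⟂ EC]
2. A_y = 146/13  [E, C, A are collinear ∩ DA ⟂ EC]
   → A = (2/13, 146/13)
3. F_x = -9  [CE ∥ FD ∩ ED ∥ CF]
4. F_y = -1  [CE ∥ FD ∩ ED ∥ CF]
   → F = (-9, -1)
5. B_x = 28/39  [B is the centroid of △ECA]
6. B_y = 328/39  [B is the centroid of △ECA]
   → B = (28/39, 328/39)

A = (2/13, 146/13)
B = (28/39, 328/39)
F = (-9, -1)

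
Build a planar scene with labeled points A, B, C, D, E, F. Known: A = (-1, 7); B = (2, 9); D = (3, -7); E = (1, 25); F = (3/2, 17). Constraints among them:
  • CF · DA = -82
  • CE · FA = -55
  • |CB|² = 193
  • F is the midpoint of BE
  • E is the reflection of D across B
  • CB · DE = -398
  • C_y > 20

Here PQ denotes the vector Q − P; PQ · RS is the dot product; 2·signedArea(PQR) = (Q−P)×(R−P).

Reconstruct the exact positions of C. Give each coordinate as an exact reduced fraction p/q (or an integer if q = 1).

C = (-5, 21)

1. C_x = -5  [CF · DA = -82 ∩ CE · FA = -55]
2. C_y = 21  [CF · DA = -82 ∩ CE · FA = -55]
   → C = (-5, 21)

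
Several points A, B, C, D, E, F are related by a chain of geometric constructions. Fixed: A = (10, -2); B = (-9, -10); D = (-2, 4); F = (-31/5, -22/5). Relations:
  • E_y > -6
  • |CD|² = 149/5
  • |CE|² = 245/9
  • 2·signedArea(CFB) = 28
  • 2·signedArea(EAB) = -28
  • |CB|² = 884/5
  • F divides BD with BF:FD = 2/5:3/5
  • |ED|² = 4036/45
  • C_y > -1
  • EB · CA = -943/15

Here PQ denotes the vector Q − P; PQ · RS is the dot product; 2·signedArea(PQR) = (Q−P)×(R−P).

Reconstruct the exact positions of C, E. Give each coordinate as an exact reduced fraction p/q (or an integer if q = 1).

C = (3/5, -4/5)
E = (-26/15, -82/15)

1. C_x = 3/5  [line 28/5·x + -14/5·y + -28/5 = 0 ∩ |CB|² = 884/5]
2. C_y = -4/5  [line 28/5·x + -14/5·y + -28/5 = 0 ∩ |CB|² = 884/5]
   → C = (3/5, -4/5)
3. E_x = -26/15  [2·signedArea(EAB) = -28 ∩ EB · CA = -943/15]
4. E_y = -82/15  [2·signedArea(EAB) = -28 ∩ EB · CA = -943/15]
   → E = (-26/15, -82/15)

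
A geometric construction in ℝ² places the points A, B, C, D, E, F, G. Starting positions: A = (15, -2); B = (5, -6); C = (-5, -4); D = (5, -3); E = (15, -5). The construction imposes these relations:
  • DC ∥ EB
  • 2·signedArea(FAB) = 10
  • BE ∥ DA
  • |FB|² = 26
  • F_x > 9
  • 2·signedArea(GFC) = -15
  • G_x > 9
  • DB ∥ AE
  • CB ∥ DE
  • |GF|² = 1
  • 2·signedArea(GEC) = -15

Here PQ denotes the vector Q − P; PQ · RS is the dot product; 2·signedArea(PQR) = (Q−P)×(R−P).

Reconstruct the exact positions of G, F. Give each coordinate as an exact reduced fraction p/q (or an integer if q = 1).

F = (10, -5)
G = (10, -4)

1. F_x = 10  [line 4·x + -10·y + -90 = 0 ∩ |FB|² = 26]
2. F_y = -5  [line 4·x + -10·y + -90 = 0 ∩ |FB|² = 26]
   → F = (10, -5)
3. G_x = 10  [2·signedArea(GFC) = -15 ∩ 2·signedArea(GEC) = -15]
4. G_y = -4  [2·signedArea(GFC) = -15 ∩ 2·signedArea(GEC) = -15]
   → G = (10, -4)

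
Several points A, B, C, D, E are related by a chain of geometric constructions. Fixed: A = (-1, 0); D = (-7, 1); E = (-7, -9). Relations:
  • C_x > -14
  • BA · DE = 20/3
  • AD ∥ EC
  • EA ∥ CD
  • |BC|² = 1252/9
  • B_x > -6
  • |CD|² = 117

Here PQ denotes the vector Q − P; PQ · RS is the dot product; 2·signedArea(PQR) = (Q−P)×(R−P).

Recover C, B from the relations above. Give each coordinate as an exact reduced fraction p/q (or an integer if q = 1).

1. C_x = -13  [EA ∥ CD ∩ AD ∥ EC]
2. C_y = -8  [EA ∥ CD ∩ AD ∥ EC]
   → C = (-13, -8)
3. B_y = 2/3  [BA · DE = 20/3]
4. B_x = -5  [|BC|² = 1252/9]
   → B = (-5, 2/3)

B = (-5, 2/3)
C = (-13, -8)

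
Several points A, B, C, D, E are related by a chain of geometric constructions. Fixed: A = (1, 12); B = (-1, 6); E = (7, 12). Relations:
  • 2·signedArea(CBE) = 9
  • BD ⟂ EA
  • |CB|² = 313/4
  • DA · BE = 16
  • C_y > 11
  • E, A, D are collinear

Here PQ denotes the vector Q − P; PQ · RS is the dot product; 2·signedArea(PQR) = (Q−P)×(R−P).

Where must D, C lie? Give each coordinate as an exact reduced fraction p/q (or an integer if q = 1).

1. D_x = -1  [E, A, D are collinear ∩ BD ⟂ EA]
2. D_y = 12  [E, A, D are collinear ∩ BD ⟂ EA]
   → D = (-1, 12)
3. C_x = 11/2  [line -6·x + 8·y + -63 = 0 ∩ |CB|² = 313/4]
4. C_y = 12  [line -6·x + 8·y + -63 = 0 ∩ |CB|² = 313/4]
   → C = (11/2, 12)

C = (11/2, 12)
D = (-1, 12)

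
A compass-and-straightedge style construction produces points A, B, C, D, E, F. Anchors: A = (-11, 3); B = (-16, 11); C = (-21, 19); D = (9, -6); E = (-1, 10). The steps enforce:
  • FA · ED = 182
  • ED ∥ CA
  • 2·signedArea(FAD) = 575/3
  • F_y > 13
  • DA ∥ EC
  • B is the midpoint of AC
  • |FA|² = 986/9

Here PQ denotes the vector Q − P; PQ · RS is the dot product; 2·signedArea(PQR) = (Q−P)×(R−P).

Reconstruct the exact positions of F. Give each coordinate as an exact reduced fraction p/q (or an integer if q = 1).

1. F_x = -38/3  [2·signedArea(FAD) = 575/3 ∩ FA · ED = 182]
2. F_y = 40/3  [2·signedArea(FAD) = 575/3 ∩ FA · ED = 182]
   → F = (-38/3, 40/3)

F = (-38/3, 40/3)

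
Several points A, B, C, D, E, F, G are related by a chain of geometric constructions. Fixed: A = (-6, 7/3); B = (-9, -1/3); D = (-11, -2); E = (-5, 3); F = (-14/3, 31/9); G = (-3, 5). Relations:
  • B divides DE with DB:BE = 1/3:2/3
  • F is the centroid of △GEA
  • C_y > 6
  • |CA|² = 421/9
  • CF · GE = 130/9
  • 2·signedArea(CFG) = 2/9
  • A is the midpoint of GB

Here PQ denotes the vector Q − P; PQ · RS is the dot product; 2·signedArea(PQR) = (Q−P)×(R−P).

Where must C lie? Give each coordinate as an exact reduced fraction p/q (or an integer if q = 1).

C = (-1, 7)

1. C_x = -1  [2·signedArea(CFG) = 2/9 ∩ CF · GE = 130/9]
2. C_y = 7  [2·signedArea(CFG) = 2/9 ∩ CF · GE = 130/9]
   → C = (-1, 7)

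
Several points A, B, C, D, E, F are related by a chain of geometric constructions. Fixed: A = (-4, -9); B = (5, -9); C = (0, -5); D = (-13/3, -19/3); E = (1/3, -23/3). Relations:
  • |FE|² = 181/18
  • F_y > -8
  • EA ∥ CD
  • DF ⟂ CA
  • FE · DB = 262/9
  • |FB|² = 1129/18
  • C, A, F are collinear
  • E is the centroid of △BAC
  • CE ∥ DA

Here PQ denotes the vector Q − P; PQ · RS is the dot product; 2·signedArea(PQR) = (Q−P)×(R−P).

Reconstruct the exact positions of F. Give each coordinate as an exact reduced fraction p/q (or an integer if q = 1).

1. F_x = -17/6  [C, A, F are collinear ∩ DF ⟂ CA]
2. F_y = -47/6  [C, A, F are collinear ∩ DF ⟂ CA]
   → F = (-17/6, -47/6)

F = (-17/6, -47/6)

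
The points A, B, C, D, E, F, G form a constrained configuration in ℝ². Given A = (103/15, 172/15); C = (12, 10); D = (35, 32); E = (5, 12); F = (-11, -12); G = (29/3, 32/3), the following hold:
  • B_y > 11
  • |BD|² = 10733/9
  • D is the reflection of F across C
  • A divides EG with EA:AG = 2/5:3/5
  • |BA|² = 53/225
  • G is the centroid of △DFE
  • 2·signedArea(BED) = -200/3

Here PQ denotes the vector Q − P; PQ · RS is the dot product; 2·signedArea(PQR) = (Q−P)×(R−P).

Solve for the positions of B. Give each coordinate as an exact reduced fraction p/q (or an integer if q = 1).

B = (22/3, 34/3)

1. B_x = 22/3  [line -20·x + 30·y + -580/3 = 0 ∩ |BA|² = 53/225]
2. B_y = 34/3  [line -20·x + 30·y + -580/3 = 0 ∩ |BA|² = 53/225]
   → B = (22/3, 34/3)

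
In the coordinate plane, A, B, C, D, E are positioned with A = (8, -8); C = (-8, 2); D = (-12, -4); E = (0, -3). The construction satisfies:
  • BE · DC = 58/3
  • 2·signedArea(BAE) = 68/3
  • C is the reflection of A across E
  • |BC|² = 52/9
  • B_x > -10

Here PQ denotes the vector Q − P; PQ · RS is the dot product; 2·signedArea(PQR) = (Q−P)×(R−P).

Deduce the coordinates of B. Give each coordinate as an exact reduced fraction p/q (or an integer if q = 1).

1. B_x = -28/3  [2·signedArea(BAE) = 68/3 ∩ BE · DC = 58/3]
2. B_y = 0  [2·signedArea(BAE) = 68/3 ∩ BE · DC = 58/3]
   → B = (-28/3, 0)

B = (-28/3, 0)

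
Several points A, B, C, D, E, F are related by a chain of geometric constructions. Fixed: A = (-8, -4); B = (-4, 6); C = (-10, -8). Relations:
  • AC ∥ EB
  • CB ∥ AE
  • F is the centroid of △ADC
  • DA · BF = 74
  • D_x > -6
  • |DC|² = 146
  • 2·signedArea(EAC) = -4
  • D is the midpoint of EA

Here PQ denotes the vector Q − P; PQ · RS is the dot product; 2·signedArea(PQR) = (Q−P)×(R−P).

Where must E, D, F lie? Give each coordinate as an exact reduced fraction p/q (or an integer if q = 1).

D = (-5, 3)
E = (-2, 10)
F = (-23/3, -3)

1. E_x = -2  [AC ∥ EB ∩ CB ∥ AE]
2. E_y = 10  [AC ∥ EB ∩ CB ∥ AE]
   → E = (-2, 10)
3. D_x = -5  [D is the midpoint of EA]
4. D_y = 3  [D is the midpoint of EA]
   → D = (-5, 3)
5. F_x = -23/3  [F is the centroid of △ADC]
6. F_y = -3  [F is the centroid of △ADC]
   → F = (-23/3, -3)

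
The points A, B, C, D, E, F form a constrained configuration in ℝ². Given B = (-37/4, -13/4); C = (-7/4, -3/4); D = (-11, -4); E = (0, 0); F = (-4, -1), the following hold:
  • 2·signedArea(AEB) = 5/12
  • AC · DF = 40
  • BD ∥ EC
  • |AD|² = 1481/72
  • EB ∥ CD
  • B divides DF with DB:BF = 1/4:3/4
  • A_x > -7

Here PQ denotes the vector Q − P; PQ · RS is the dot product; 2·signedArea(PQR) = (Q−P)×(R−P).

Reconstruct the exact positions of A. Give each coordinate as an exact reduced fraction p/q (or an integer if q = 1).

A = (-27/4, -29/12)

1. A_x = -27/4  [2·signedArea(AEB) = 5/12 ∩ AC · DF = 40]
2. A_y = -29/12  [2·signedArea(AEB) = 5/12 ∩ AC · DF = 40]
   → A = (-27/4, -29/12)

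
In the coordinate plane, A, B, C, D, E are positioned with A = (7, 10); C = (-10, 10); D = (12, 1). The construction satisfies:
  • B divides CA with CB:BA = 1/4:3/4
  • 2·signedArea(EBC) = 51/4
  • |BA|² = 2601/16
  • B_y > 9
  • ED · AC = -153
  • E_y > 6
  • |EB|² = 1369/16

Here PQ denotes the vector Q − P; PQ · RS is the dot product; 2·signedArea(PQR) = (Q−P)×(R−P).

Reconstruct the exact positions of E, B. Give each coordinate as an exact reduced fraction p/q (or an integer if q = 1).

B = (-23/4, 10)
E = (3, 7)

1. E_x = 3  [ED · AC = -153]
2. B_x = -23/4  [B divides CA with CB:BA = 1/4:3/4]
3. B_y = 10  [B divides CA with CB:BA = 1/4:3/4]
   → B = (-23/4, 10)
4. E_x = 3  [ED · AC = -153 ∩ 2·signedArea(EBC) = 51/4]
5. E_y = 7  [ED · AC = -153 ∩ 2·signedArea(EBC) = 51/4]
   → E = (3, 7)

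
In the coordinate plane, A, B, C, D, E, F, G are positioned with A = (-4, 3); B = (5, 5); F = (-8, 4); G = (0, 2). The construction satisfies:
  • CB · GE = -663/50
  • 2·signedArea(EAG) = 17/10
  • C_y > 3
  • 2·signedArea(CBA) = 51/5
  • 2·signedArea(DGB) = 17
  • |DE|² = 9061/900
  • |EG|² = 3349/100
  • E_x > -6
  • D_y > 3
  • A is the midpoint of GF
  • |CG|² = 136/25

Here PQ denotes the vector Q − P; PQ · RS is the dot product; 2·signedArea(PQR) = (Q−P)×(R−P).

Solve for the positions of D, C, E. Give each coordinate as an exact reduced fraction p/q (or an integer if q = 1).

C = (2, 16/5)
D = (-7/3, 4)
E = (-11/2, 19/5)

1. C_x = 2  [line 2·x + -9·y + 124/5 = 0 ∩ |CG|² = 136/25]
2. C_y = 16/5  [line 2·x + -9·y + 124/5 = 0 ∩ |CG|² = 136/25]
   → C = (2, 16/5)
3. E_x = -11/2  [2·signedArea(EAG) = 17/10 ∩ CB · GE = -663/50]
4. E_y = 19/5  [2·signedArea(EAG) = 17/10 ∩ CB · GE = -663/50]
   → E = (-11/2, 19/5)
5. D_x = -7/3  [line -3·x + 5·y + -27 = 0 ∩ |DE|² = 9061/900]
6. D_y = 4  [line -3·x + 5·y + -27 = 0 ∩ |DE|² = 9061/900]
   → D = (-7/3, 4)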